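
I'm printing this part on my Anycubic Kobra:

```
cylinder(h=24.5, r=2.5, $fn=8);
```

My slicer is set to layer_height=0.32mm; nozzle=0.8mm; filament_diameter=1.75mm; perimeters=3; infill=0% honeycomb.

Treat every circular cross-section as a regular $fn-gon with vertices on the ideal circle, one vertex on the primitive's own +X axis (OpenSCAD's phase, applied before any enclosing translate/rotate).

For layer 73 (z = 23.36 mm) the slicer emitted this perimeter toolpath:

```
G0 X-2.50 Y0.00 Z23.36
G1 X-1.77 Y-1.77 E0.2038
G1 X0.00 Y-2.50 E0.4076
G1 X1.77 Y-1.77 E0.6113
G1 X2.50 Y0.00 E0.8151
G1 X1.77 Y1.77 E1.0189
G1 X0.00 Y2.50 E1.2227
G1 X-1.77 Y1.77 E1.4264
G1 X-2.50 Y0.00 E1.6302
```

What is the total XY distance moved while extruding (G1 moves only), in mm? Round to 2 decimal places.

Sum the Euclidean lengths of each G1 segment: total = 15.32 mm.

15.32 mm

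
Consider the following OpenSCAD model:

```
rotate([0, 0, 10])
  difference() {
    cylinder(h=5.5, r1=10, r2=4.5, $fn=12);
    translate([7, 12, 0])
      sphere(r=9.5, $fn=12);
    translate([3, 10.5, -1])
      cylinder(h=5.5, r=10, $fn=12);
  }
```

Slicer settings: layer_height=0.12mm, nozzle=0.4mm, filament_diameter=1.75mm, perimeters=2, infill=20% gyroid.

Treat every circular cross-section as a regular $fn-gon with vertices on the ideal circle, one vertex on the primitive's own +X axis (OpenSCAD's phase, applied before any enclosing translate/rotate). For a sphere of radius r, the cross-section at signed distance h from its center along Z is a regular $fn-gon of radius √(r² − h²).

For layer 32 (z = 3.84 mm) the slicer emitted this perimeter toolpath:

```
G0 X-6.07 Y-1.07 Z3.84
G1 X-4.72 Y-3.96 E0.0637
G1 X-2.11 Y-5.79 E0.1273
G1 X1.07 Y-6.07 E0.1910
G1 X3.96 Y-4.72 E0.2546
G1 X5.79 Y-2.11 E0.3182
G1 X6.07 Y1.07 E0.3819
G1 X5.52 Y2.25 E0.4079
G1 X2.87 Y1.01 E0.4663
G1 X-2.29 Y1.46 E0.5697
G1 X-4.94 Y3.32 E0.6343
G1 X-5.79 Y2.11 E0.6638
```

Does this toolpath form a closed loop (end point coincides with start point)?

Start point (G0): (-6.07, -1.07). End point (last G1): the path does not return to the start — open.

no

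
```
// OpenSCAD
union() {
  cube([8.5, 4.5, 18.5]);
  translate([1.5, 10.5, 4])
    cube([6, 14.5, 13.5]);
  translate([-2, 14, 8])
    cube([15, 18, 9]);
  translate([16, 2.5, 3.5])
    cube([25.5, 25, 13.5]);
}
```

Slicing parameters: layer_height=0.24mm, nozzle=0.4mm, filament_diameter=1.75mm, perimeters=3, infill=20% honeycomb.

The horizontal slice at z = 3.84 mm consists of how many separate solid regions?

2

At z = 3.84 mm: the cube (footprint 8.5×4.5) is included at this height; the cube at (1.5, 10.5) is absent (z outside [4, 17.5]); the cube at (-2, 14) is absent (z outside [8, 17]); the cube at (16, 2.5) is present — its section is the full 25.5×25 rectangle; Combining (union): the 2 present regions are separate (no shared area or edge), so areas and boundary lengths simply add and each stays a separate island — 2 connected regions. The result has 2 disconnected regions.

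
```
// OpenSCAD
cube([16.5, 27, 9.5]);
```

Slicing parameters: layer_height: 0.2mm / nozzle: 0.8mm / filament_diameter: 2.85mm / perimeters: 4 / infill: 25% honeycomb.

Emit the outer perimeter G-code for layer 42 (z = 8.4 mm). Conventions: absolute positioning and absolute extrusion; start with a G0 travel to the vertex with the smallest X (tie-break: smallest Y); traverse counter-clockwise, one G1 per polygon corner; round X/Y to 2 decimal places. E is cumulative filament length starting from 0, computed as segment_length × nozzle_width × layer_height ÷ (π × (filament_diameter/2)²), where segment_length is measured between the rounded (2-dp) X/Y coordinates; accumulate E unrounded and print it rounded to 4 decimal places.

At z = 8.4 mm: the cube (footprint 16.5×27) is included at this height. The outline is a single polygon with 4 vertices. Extrusion per mm of travel: 0.8 × 0.2 / (π × 1.425²) = 0.025081. Accumulating E over each segment gives final E = 2.1820.

G0 X0.00 Y0.00 Z8.40
G1 X16.50 Y0.00 E0.4138
G1 X16.50 Y27.00 E1.0910
G1 X0.00 Y27.00 E1.5048
G1 X0.00 Y0.00 E2.1820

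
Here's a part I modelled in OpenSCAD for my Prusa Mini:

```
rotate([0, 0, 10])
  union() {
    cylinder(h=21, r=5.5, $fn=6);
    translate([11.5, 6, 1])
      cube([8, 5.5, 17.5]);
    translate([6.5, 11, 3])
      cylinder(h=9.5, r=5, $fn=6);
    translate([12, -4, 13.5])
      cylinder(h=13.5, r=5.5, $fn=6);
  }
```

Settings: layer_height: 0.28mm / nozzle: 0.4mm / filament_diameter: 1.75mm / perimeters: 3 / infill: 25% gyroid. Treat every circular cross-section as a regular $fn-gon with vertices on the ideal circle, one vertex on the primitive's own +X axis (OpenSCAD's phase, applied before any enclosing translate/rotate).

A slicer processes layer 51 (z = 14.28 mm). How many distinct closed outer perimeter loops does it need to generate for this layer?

At z = 14.28 mm: the r=5.5 cylinder contributes a regular 6-gon of circumradius 5.5; the cube at (11.5, 6) is present — its section is the full 8×5.5 rectangle; the cylinder at (6.5, 11) is not intersected at this z (z outside [3, 12.5]); the r=5.5 cylinder at (12, -4) gives a regular 6-gon of circumradius 5.5 (constant along its height); Merging all regions: the 3 present regions are separate (no shared area or edge), so areas and boundary lengths simply add and each stays a separate island — 3 connected regions; (rotated 10° about Z; rotation is an isometry so areas/perimeters/island counts are preserved). The result has 3 disconnected regions.

3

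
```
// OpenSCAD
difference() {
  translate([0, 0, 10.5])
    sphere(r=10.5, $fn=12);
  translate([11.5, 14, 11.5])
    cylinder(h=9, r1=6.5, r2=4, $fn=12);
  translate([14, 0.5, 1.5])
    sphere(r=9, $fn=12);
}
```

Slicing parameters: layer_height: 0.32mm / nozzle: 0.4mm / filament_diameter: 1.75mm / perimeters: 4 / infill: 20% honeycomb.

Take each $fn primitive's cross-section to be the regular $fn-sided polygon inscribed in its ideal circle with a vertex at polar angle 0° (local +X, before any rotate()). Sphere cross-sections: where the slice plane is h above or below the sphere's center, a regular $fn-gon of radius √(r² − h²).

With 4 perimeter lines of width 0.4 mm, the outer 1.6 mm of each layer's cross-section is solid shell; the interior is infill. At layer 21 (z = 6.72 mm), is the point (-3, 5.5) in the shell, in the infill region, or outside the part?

At z = 6.72 mm: the r=10.5 sphere contributes a regular 12-gon of circumradius √(10.5²−3.78²) = 9.796; the cone at (11.5, 14) is not intersected at this z (z outside [11.5, 20.5]); the r=9 sphere at (14, 0.5) slices to a regular 12-gon of circumradius 7.332 (√(r²−h²) with h=5.22 from center); Subtracting the remaining from the first: starting from the r=10.5 sphere, the r=9 sphere at (14, 0.5) partially overlaps it — only the 16.74 mm² overlap (of its 161.25 mm²) is removed, clipping the outline — 1 connected region. Overall, the cross-section is a single solid region. The nearest boundary edge runs (-4.90, 8.48)→(0.00, 9.80); distance from the point to it = 3.37 mm. The point is inside the cross-section and 3.37 mm from the nearest boundary — more than the 1.6 mm shell width (4 × 0.4), so it's in the infill interior.

infill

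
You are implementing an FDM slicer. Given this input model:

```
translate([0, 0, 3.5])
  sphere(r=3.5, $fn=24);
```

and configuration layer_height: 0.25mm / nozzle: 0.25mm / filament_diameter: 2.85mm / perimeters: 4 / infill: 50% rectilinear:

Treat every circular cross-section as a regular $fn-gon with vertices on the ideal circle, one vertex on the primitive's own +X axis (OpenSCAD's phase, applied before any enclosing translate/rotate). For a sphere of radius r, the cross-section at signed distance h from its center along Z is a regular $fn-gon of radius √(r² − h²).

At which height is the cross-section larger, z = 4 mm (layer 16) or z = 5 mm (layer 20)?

layer 16 (z = 4 mm)

Layer 16 (z = 4): the r=3.5 sphere slices to a regular 24-gon of circumradius 3.464 (√(r²−h²) with h=0.5 from center) (area = (24/2)·3.464²·sin(360°/24) = 37.27 mm²). So its area = 37.27 mm². Layer 20 (z = 5): the sphere: section is a regular 24-gon, circumradius = √(r²−h²) = √(3.5²−1.5²) = 3.162 (area = (24/2)·3.162²·sin(360°/24) = 31.06 mm²). So its area = 31.06 mm². Layer 16 is larger (37.27 vs 31.06 mm²).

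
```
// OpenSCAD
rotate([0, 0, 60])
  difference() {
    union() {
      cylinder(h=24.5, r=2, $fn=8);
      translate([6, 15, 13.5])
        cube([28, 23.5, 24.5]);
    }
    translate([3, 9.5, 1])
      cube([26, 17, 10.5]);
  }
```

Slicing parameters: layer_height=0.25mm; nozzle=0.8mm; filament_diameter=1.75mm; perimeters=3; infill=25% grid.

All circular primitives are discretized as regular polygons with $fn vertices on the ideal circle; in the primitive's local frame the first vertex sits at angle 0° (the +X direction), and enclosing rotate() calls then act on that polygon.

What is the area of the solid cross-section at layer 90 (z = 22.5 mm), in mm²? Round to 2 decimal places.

At z = 22.5 mm: the r=2 cylinder contributes a regular 8-gon of circumradius 2 (area = (8/2)·2.000²·sin(360°/8) = 11.31 mm²); the 28×23.5 cube at (6, 15) contributes its full rectangle (area 658.00 mm²); Combining (union): the 2 present regions are separate (no shared area or edge), so areas and boundary lengths simply add and each stays a separate island — area = 669.31 mm²; the cube at (3, 9.5) is not intersected at this z (z outside [1, 11.5]); Subtracting the remaining from the first: none of the subtracted shapes is present at this height, so that combined region is unchanged — area = 669.31 mm²; (whole slice rotated 60° about Z — lengths, areas and connectivity unchanged). Overall, the cross-section has 2 separate islands. Net area = 669.31 mm².

669.31 mm²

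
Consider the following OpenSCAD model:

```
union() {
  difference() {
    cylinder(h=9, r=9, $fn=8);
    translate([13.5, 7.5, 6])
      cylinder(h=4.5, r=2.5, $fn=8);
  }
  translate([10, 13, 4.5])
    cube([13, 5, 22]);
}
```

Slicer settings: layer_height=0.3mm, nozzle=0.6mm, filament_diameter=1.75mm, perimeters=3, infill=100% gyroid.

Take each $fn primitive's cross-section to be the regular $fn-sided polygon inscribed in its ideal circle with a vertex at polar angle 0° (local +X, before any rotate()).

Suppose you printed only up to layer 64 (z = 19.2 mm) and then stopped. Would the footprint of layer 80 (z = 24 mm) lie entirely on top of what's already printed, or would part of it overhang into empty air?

entirely on top

Compare the two slices. At z = 19.2: the cylinder is absent (z outside [0, 9]); the cylinder at (13.5, 7.5) is absent (z outside [6, 10.5]); After the difference (first − rest): the first operand is absent here, so nothing remains; the cube at (10, 13) (footprint 13×5) is included at this height (area 65.00 mm²); Combining (union): only the 13×5 cube at (10, 13) is present, so the union is just that shape — area = 65.00 mm². At z = 24: the cylinder is absent (z outside [0, 9]); the cylinder at (13.5, 7.5) is not intersected at this z (z outside [6, 10.5]); After the difference (first − rest): the first operand is absent here, so nothing remains; the cube at (10, 13) (footprint 13×5) is included at this height (area 65.00 mm²); Combining (union): only the 13×5 cube at (10, 13) is present, so the union is just that shape — area = 65.00 mm². Checking containment: the cross-section at z = 24 is a subset of the cross-section at z = 19.2.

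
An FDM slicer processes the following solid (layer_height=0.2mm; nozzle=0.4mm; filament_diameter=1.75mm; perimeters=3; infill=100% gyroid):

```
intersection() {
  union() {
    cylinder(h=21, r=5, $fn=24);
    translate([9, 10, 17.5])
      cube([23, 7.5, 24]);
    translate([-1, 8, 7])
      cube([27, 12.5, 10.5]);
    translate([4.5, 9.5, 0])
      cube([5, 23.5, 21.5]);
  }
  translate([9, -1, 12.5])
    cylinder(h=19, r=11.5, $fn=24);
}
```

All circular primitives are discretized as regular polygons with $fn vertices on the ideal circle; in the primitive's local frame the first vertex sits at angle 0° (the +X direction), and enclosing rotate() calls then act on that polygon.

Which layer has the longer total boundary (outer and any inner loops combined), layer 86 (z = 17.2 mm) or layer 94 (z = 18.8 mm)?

Layer 86 (z = 17.2): the cylinder: section is a regular 24-gon, circumradius r=5 (perimeter = 2·24·5.000·sin(180°/24) = 31.33 mm); the cube at (9, 10) is not intersected at this z (z outside [17.5, 41.5]); the cube at (-1, 8) (footprint 27×12.5) is included at this height (perimeter 79.00 mm); the cube at (4.5, 9.5) is present — its section is the full 5×23.5 rectangle (perimeter 57.00 mm); Taking the union: the regions partially overlap (shared area 55.00 mm²), so the edge portions inside another operand are dropped and the merged outline is re-measured after clipping — boundary = 135.33 mm; the cylinder at (9, -1): section is a regular 24-gon, circumradius r=11.5 (perimeter = 2·24·11.500·sin(180°/24) = 72.05 mm); After intersecting: the r=11.5 cylinder at (9, -1) partially overlaps that combined region; clipping to the common part keeps 82.09 mm² — boundary = 57.45 mm. So its perimeter = 57.45 mm. Layer 94 (z = 18.8): the cylinder: section is a regular 24-gon, circumradius r=5 (perimeter = 2·24·5.000·sin(180°/24) = 31.33 mm); the 23×7.5 cube at (9, 10) contributes its full rectangle (perimeter 61.00 mm); the cube at (-1, 8) does not reach this height (z outside [7, 17.5]); the cube at (4.5, 9.5) (footprint 5×23.5) is included at this height (perimeter 57.00 mm); Taking the union: the regions partially overlap (shared area 3.75 mm²), so the edge portions inside another operand are dropped and the merged outline is re-measured after clipping — boundary = 133.33 mm; the r=11.5 cylinder at (9, -1) contributes a regular 24-gon of circumradius 11.5 (perimeter = 2·24·11.500·sin(180°/24) = 72.05 mm); After intersecting: the r=11.5 cylinder at (9, -1) partially overlaps that combined region; clipping to the common part keeps 62.68 mm² — boundary = 44.34 mm. So its perimeter = 44.34 mm. Layer 86 is larger (57.45 vs 44.34 mm).

layer 86 (z = 17.2 mm)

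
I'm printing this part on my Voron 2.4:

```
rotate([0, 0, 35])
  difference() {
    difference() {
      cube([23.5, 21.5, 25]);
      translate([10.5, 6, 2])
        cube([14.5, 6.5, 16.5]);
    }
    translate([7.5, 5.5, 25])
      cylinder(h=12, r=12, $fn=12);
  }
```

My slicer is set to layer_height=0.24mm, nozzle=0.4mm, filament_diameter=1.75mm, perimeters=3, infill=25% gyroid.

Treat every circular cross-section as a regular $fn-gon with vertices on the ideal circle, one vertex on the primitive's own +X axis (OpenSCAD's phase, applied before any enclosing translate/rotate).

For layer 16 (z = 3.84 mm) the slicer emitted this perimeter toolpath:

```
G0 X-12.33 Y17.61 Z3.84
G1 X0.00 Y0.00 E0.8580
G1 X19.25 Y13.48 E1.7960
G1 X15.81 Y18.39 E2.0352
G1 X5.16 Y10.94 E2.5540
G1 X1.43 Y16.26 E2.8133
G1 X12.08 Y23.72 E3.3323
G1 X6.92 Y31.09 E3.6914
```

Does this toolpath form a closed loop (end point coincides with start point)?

Start point (G0): (-12.33, 17.61). End point (last G1): the path does not return to the start — open.

no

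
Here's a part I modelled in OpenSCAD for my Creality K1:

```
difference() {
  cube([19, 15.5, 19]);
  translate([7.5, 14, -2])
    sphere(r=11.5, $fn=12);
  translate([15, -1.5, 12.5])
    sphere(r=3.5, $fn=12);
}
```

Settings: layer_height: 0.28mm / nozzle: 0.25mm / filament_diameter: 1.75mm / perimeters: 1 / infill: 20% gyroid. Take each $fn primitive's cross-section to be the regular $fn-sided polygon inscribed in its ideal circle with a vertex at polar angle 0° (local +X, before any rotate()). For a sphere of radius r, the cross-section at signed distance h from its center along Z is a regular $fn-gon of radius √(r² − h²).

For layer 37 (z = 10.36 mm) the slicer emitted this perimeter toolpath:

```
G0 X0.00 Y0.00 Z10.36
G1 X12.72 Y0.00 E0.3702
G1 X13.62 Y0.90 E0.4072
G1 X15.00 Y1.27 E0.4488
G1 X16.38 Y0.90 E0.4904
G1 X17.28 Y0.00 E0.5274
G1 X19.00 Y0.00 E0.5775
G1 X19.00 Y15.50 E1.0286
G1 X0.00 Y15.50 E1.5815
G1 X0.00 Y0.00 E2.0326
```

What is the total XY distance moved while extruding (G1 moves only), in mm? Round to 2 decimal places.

69.84 mm

Sum the Euclidean lengths of each G1 segment: total = 69.84 mm.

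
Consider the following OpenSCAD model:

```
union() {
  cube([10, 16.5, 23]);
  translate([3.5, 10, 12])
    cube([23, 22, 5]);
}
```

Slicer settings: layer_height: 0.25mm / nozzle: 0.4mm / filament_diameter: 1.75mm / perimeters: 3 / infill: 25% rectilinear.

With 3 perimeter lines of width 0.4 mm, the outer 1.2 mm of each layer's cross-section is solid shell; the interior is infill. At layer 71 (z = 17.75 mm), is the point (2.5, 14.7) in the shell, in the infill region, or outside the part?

At z = 17.75 mm: the cube is present — its section is the full 10×16.5 rectangle; the cube at (3.5, 10) is not intersected at this z (z outside [12, 17]); Taking the union: only the 10×16.5 cube is present, so the union is just that shape — 1 connected region. Overall, the cross-section is a single solid region. The nearest boundary edge runs (10.00, 16.50)→(0.00, 16.50); distance from the point to it = 1.80 mm. The point is inside the cross-section and 1.80 mm from the nearest boundary — more than the 1.2 mm shell width (3 × 0.4), so it's in the infill interior.

infill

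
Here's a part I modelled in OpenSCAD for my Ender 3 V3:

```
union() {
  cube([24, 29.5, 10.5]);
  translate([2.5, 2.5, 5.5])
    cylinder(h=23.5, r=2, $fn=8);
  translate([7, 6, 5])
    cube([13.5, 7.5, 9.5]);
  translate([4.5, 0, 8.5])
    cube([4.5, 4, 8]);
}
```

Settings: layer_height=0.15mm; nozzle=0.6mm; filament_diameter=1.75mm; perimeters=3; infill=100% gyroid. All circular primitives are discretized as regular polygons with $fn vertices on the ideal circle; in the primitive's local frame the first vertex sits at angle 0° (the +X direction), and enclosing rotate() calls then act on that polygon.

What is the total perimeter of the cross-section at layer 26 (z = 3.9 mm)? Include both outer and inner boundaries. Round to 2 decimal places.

107.00 mm

At z = 3.9 mm: the 24×29.5 cube contributes its full rectangle (perimeter 107.00 mm); the cylinder at (2.5, 2.5) is absent (z outside [5.5, 29]); the cube at (7, 6) does not reach this height (z outside [5, 14.5]); the cube at (4.5, 0) is absent (z outside [8.5, 16.5]); Combining (union): only the 24×29.5 cube is present, so the union is just that shape — boundary = 107.00 mm. Overall, the cross-section is a single solid region. Total boundary length (outer) = 107.00 mm.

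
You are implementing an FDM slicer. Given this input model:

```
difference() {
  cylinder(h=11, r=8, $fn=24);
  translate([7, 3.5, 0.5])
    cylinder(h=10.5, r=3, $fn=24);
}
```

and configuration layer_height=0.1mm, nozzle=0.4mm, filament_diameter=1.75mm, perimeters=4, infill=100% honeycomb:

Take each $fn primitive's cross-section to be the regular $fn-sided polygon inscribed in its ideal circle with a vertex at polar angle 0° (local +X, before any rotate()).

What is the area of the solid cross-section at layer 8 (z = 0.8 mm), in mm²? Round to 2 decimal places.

185.16 mm²

At z = 0.8 mm: the cylinder: section is a regular 24-gon, circumradius r=8 (area = (24/2)·8.000²·sin(360°/24) = 198.77 mm²); the cylinder at (7, 3.5): section is a regular 24-gon, circumradius r=3 (area = (24/2)·3.000²·sin(360°/24) = 27.95 mm²); Taking the first minus the rest: starting from the r=8 cylinder (198.77 mm²), the r=3 cylinder at (7, 3.5) partially overlaps it — only the 13.62 mm² overlap (of its 27.95 mm²) is removed, clipping the outline — area = 185.16 mm². Overall, the cross-section is a single solid region. Net area = 185.16 mm².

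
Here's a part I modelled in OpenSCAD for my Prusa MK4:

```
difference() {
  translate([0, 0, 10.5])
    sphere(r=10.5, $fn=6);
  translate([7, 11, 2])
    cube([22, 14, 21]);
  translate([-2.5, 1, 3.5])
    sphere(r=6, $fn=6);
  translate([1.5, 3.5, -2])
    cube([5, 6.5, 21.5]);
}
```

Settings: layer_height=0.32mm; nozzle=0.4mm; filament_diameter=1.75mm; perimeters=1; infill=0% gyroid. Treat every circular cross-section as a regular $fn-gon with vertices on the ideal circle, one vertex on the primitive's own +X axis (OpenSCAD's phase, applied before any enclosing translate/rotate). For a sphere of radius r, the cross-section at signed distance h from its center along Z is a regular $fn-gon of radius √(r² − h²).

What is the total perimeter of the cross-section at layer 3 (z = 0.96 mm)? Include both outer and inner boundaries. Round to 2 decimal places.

25.39 mm

At z = 0.96 mm: the sphere: section is a regular 6-gon, circumradius = √(r²−h²) = √(10.5²−9.54²) = 4.386 (perimeter = 2·6·4.386·sin(180°/6) = 26.32 mm); the cube at (7, 11) is not intersected at this z (z outside [2, 23]); the sphere at (-2.5, 1): section is a regular 6-gon, circumradius = √(r²−h²) = √(6²−2.54²) = 5.436 (perimeter = 2·6·5.436·sin(180°/6) = 32.62 mm); the cube at (1.5, 3.5) is present — its section is the full 5×6.5 rectangle (perimeter 23.00 mm); After the difference (first − rest): starting from the r=10.5 sphere, the r=6 sphere at (-2.5, 1) partially overlaps it — only the 38.17 mm² overlap (of its 76.77 mm²) is removed, clipping the outline; the 5×6.5 cube at (1.5, 3.5) partially overlaps it — only the 0.23 mm² overlap (of its 32.50 mm²) is removed, clipping the outline — boundary = 25.39 mm. Overall, the cross-section is a single solid region. Total boundary length (outer) = 25.39 mm.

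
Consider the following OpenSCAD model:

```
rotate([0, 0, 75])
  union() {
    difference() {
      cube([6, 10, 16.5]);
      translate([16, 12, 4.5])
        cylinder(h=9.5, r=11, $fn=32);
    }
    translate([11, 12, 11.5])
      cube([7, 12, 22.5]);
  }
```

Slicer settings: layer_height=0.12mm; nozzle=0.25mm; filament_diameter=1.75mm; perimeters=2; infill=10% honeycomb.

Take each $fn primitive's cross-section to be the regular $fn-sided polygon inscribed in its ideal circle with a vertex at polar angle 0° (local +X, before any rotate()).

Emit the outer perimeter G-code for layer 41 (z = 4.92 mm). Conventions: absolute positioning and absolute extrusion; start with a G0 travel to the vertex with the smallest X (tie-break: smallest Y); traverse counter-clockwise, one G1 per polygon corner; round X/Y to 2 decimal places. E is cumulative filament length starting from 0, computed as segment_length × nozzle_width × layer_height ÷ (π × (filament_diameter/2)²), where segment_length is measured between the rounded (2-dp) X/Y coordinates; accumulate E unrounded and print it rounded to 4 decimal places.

At z = 4.92 mm: the cube (footprint 6×10) is included at this height; the cylinder at (16, 12): section is a regular 32-gon, circumradius r=11; After the difference (first − rest): starting from the 6×10 cube, the r=11 cylinder at (16, 12) partially overlaps it — only the 1.12 mm² overlap (of its 377.69 mm²) is removed, clipping the outline — 1 connected region; the cube at (11, 12) is absent (z outside [11.5, 34]); Combining (union): only that combined region is present, so the union is just that shape — 1 connected region; (rotated 75° about Z; rotation is an isometry so areas/perimeters/island counts are preserved). The outline is a single polygon with 7 vertices. Extrusion per mm of travel: 0.25 × 0.12 / (π × 0.875²) = 0.012473. Accumulating E over each segment gives final E = 0.3908.

G0 X-9.66 Y2.59 Z4.92
G1 X0.00 Y0.00 E0.1247
G1 X1.55 Y5.80 E0.1996
G1 X-5.68 Y7.73 E0.2930
G1 X-6.01 Y7.65 E0.2972
G1 X-8.17 Y7.58 E0.3241
G1 X-8.31 Y7.61 E0.3259
G1 X-9.66 Y2.59 E0.3908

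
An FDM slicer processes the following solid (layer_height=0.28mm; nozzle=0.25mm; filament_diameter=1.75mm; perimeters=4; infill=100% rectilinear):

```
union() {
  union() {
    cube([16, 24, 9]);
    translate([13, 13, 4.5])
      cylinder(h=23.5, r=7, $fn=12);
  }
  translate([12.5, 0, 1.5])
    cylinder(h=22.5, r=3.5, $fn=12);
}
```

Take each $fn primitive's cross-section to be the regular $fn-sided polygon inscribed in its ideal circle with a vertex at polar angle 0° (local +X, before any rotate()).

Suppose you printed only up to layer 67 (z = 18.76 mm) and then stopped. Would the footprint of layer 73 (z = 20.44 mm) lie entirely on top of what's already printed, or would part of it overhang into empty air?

Compare the two slices. At z = 18.76: the cube is not intersected at this z (z outside [0, 9]); the r=7 cylinder at (13, 13) gives a regular 12-gon of circumradius 7 (constant along its height) (area = (12/2)·7.000²·sin(360°/12) = 147.00 mm²); Merging all regions: only the r=7 cylinder at (13, 13) is present, so the union is just that shape — area = 147.00 mm²; the r=3.5 cylinder at (12.5, 0) contributes a regular 12-gon of circumradius 3.5 (area = (12/2)·3.500²·sin(360°/12) = 36.75 mm²); Merging all regions: the 2 present regions are separate (no shared area or edge), so areas and boundary lengths simply add and each stays a separate island — area = 183.75 mm². At z = 20.44: the cube does not reach this height (z outside [0, 9]); the r=7 cylinder at (13, 13) contributes a regular 12-gon of circumradius 7 (area = (12/2)·7.000²·sin(360°/12) = 147.00 mm²); Merging all regions: only the r=7 cylinder at (13, 13) is present, so the union is just that shape — area = 147.00 mm²; the r=3.5 cylinder at (12.5, 0) contributes a regular 12-gon of circumradius 3.5 (area = (12/2)·3.500²·sin(360°/12) = 36.75 mm²); Merging all regions: the 2 present regions are separate (no shared area or edge), so areas and boundary lengths simply add and each stays a separate island — area = 183.75 mm². Checking containment: the cross-section at z = 20.44 is a subset of the cross-section at z = 18.76.

entirely on top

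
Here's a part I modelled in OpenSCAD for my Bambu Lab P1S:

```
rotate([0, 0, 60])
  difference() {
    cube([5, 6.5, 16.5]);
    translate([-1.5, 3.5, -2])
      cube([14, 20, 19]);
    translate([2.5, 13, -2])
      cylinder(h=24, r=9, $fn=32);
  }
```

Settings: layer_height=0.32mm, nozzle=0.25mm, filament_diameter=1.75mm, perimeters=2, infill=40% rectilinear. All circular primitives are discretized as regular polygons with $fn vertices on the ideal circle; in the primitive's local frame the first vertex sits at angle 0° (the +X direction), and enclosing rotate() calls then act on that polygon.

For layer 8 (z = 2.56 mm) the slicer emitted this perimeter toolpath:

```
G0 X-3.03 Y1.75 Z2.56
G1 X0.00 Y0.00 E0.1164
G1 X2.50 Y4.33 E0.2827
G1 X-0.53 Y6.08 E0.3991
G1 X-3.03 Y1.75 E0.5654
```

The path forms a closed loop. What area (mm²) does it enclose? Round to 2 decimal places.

Apply the shoelace formula to the sequence of (X, Y) vertices; enclosed area = 17.49 mm².

17.49 mm²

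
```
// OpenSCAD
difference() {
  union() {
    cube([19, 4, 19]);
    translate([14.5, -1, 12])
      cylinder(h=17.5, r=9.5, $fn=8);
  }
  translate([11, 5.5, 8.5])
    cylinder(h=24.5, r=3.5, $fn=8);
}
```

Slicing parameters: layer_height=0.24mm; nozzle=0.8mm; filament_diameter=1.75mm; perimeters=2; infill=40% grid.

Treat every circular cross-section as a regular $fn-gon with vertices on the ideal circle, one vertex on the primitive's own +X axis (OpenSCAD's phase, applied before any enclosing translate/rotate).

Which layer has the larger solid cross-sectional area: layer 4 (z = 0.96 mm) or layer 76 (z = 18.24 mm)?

Layer 4 (z = 0.96): the cube (footprint 19×4) is included at this height (area 76.00 mm²); the cylinder at (14.5, -1) is not intersected at this z (z outside [12, 29.5]); Taking the union: only the 19×4 cube is present, so the union is just that shape — area = 76.00 mm²; the cylinder at (11, 5.5) does not reach this height (z outside [8.5, 33]); Subtracting the remaining from the first: none of the subtracted shapes is present at this height, so that combined region is unchanged — area = 76.00 mm². So its area = 76.00 mm². Layer 76 (z = 18.24): the 19×4 cube contributes its full rectangle (area 76.00 mm²); the cylinder at (14.5, -1): section is a regular 8-gon, circumradius r=9.5 (area = (8/2)·9.500²·sin(360°/8) = 255.27 mm²); Merging all regions: the regions partially overlap — summed areas 331.27 mm² minus the doubly-counted overlap 51.03 mm² gives 280.24 mm² — area = 280.24 mm²; the cylinder at (11, 5.5): section is a regular 8-gon, circumradius r=3.5 (area = (8/2)·3.500²·sin(360°/8) = 34.65 mm²); Taking the first minus the rest: starting from that combined region (280.24 mm²), the r=3.5 cylinder at (11, 5.5) partially overlaps it — only the 26.52 mm² overlap (of its 34.65 mm²) is removed, clipping the outline — area = 253.71 mm². So its area = 253.71 mm². Layer 76 is larger (253.71 vs 76.00 mm²).

layer 76 (z = 18.24 mm)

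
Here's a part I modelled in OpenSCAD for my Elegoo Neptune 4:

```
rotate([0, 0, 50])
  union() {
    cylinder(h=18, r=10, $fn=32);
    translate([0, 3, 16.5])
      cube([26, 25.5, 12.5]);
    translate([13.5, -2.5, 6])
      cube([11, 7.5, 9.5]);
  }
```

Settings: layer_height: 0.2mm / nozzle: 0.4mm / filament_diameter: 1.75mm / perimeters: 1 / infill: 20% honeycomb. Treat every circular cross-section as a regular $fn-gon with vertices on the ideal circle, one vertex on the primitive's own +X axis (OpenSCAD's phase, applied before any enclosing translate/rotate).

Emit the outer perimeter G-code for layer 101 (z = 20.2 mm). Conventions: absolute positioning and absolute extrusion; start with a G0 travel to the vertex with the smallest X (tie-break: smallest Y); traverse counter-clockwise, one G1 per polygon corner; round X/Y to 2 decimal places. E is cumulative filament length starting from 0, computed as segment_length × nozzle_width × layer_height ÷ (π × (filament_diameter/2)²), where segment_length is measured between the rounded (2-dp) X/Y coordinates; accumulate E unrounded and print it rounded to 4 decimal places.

At z = 20.2 mm: the cylinder is not intersected at this z (z outside [0, 18]); the cube at (0, 3) (footprint 26×25.5) is included at this height; the cube at (13.5, -2.5) is not intersected at this z (z outside [6, 15.5]); Merging all regions: only the 26×25.5 cube at (0, 3) is present, so the union is just that shape — 1 connected region; (whole slice rotated 50° about Z — lengths, areas and connectivity unchanged). The outline is a single polygon with 4 vertices. Extrusion per mm of travel: 0.4 × 0.2 / (π × 0.875²) = 0.033260. Accumulating E over each segment gives final E = 3.4256.

G0 X-21.83 Y18.32 Z20.20
G1 X-2.30 Y1.93 E0.8480
G1 X14.41 Y21.85 E1.7128
G1 X-5.12 Y38.24 E2.5608
G1 X-21.83 Y18.32 E3.4256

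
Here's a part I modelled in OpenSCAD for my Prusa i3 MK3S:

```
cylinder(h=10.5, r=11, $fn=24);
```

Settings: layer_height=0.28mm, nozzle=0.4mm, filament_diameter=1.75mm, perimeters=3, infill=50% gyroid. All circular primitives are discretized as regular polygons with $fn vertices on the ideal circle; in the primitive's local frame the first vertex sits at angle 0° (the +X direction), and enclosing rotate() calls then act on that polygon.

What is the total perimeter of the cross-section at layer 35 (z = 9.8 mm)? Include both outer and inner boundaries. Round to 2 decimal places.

At z = 9.8 mm: the cylinder: section is a regular 24-gon, circumradius r=11 (perimeter = 2·24·11.000·sin(180°/24) = 68.92 mm). Overall, the cross-section is a single solid region. Total boundary length (outer) = 68.92 mm.

68.92 mm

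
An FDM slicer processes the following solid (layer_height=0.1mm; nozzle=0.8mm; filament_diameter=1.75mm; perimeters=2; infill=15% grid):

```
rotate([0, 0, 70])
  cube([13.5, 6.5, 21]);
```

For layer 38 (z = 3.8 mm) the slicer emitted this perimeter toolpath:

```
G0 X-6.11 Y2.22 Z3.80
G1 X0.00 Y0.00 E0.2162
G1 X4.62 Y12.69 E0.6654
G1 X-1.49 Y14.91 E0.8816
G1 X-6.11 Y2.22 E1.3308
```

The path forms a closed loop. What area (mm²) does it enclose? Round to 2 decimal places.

87.79 mm²

Apply the shoelace formula to the sequence of (X, Y) vertices; enclosed area = 87.79 mm².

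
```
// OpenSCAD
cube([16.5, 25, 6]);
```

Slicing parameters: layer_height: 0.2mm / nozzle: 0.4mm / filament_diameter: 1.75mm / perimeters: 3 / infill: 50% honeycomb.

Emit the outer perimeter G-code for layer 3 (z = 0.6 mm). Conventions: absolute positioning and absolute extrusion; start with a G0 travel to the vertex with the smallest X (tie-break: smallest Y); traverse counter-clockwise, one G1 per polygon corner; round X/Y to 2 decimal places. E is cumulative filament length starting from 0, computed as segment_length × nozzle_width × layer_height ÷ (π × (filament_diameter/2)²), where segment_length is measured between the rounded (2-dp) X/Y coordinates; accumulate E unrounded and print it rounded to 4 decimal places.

G0 X0.00 Y0.00 Z0.60
G1 X16.50 Y0.00 E0.5488
G1 X16.50 Y25.00 E1.3803
G1 X0.00 Y25.00 E1.9291
G1 X0.00 Y0.00 E2.7606

At z = 0.6 mm: the cube (footprint 16.5×25) is included at this height. The outline is a single polygon with 4 vertices. Extrusion per mm of travel: 0.4 × 0.2 / (π × 0.875²) = 0.033260. Accumulating E over each segment gives final E = 2.7606.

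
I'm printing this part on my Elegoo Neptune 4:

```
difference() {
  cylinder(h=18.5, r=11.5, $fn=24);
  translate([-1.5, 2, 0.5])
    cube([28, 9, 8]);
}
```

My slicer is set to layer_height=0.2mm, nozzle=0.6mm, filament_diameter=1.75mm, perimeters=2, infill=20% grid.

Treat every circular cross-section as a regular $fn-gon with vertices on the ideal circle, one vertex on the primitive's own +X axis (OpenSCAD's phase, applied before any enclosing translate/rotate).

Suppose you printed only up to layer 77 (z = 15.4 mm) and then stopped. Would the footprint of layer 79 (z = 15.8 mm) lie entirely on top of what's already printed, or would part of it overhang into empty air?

entirely on top

Compare the two slices. At z = 15.4: the r=11.5 cylinder gives a regular 24-gon of circumradius 11.5 (constant along its height) (area = (24/2)·11.500²·sin(360°/24) = 410.75 mm²); the cube at (-1.5, 2) is not intersected at this z (z outside [0.5, 8.5]); Taking the first minus the rest: none of the subtracted shapes is present at this height, so the r=11.5 cylinder is unchanged — area = 410.75 mm². At z = 15.8: the r=11.5 cylinder contributes a regular 24-gon of circumradius 11.5 (area = (24/2)·11.500²·sin(360°/24) = 410.75 mm²); the cube at (-1.5, 2) does not reach this height (z outside [0.5, 8.5]); After the difference (first − rest): none of the subtracted shapes is present at this height, so the r=11.5 cylinder is unchanged — area = 410.75 mm². Checking containment: the cross-section at z = 15.8 is a subset of the cross-section at z = 15.4.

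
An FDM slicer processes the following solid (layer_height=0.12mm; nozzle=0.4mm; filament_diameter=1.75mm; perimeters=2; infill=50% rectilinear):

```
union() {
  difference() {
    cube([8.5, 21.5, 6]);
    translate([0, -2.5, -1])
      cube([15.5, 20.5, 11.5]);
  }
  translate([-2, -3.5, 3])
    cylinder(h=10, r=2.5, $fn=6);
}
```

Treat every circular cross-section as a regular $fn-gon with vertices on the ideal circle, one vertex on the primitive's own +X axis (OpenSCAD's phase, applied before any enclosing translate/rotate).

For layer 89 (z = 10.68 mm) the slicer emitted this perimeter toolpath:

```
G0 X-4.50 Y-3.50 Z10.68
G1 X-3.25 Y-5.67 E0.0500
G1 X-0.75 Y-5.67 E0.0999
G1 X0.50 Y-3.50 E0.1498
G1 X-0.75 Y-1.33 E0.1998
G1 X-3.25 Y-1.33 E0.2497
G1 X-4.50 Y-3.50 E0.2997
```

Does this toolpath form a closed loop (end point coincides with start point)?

Start point (G0): (-4.50, -3.50). End point (last G1): the path returns to the start — closed.

yes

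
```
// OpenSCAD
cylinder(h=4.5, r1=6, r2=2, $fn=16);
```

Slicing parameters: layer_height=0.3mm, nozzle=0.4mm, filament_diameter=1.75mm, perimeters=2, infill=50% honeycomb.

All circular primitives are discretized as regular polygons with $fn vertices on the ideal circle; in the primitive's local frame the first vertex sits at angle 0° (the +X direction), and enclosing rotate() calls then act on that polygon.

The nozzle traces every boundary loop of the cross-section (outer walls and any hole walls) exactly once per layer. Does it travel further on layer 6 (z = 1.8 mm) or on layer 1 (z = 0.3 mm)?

Layer 6 (z = 1.8): the cone contributes a regular 16-gon of circumradius 4.400 (interpolated between r1=6 and r2=2 at t=0.400) (perimeter = 2·16·4.400·sin(180°/16) = 27.47 mm). So its perimeter = 27.47 mm. Layer 1 (z = 0.3): the cone contributes a regular 16-gon of circumradius 5.733 (interpolated between r1=6 and r2=2 at t=0.067) (perimeter = 2·16·5.733·sin(180°/16) = 35.79 mm). So its perimeter = 35.79 mm. Layer 1 is larger (35.79 vs 27.47 mm).

layer 1 (z = 0.3 mm)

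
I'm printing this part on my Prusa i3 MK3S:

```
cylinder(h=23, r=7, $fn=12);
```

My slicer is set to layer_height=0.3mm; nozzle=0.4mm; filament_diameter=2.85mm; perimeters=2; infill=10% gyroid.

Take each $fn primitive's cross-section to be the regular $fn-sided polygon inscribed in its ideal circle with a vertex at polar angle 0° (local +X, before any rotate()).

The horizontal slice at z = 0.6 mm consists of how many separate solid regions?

At z = 0.6 mm: the cylinder: section is a regular 12-gon, circumradius r=7. The result has 1 disconnected region.

1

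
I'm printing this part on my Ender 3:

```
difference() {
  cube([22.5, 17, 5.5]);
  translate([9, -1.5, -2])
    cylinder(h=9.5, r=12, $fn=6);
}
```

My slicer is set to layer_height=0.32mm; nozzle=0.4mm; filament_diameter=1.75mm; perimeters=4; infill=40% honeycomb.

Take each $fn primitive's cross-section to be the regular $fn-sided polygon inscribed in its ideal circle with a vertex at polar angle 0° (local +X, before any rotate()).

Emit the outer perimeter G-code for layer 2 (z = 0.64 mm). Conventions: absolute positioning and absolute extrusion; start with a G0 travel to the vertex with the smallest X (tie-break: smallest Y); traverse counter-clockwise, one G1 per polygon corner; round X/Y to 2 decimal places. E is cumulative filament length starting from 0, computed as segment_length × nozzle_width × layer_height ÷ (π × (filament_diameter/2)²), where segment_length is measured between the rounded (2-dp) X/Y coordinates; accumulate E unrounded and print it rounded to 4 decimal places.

G0 X0.00 Y3.70 Z0.64
G1 X3.00 Y8.89 E0.3190
G1 X15.00 Y8.89 E0.9576
G1 X20.13 Y0.00 E1.5038
G1 X22.50 Y0.00 E1.6299
G1 X22.50 Y17.00 E2.5346
G1 X0.00 Y17.00 E3.7320
G1 X0.00 Y3.70 E4.4398

At z = 0.64 mm: the 22.5×17 cube contributes its full rectangle; the cylinder at (9, -1.5): section is a regular 6-gon, circumradius r=12; After the difference (first − rest): starting from the 22.5×17 cube, the r=12 cylinder at (9, -1.5) partially overlaps it — only the 148.42 mm² overlap (of its 374.12 mm²) is removed, clipping the outline — 1 connected region. The outline is a single polygon with 7 vertices. Extrusion per mm of travel: 0.4 × 0.32 / (π × 0.875²) = 0.053216. Accumulating E over each segment gives final E = 4.4398.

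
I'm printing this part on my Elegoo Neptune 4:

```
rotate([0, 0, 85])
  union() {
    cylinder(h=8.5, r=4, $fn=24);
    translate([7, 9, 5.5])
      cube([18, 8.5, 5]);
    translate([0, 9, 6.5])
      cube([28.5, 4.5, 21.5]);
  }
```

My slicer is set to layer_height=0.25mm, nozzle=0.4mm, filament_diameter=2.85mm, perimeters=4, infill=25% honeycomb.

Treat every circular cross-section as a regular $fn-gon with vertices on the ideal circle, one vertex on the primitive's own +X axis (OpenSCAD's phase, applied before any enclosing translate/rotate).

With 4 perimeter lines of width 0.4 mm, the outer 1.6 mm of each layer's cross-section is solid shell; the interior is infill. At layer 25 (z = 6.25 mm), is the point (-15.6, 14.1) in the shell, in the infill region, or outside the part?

shell

At z = 6.25 mm: the cylinder: section is a regular 24-gon, circumradius r=4; the 18×8.5 cube at (7, 9) contributes its full rectangle; the cube at (0, 9) is absent (z outside [6.5, 28]); Taking the union: the 2 present regions are separate (no shared area or edge), so areas and boundary lengths simply add and each stays a separate island — 2 connected regions; (rotated 85° about Z; rotation is an isometry so areas/perimeters/island counts are preserved). Overall, the cross-section has 2 separate islands. Undo the 85° rotation: the query point maps to (12.687, 16.770) in the un-rotated model frame. The nearest boundary edge runs (7.00, 17.50)→(25.00, 17.50); distance from the point to it = 0.73 mm. (Shell/infill is judged within the island containing the point — the largest one.) The point is inside the cross-section, 0.73 mm from the nearest boundary — within the 1.6 mm shell band (4 × 0.4).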